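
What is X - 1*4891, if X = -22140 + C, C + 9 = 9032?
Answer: -18008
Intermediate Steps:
C = 9023 (C = -9 + 9032 = 9023)
X = -13117 (X = -22140 + 9023 = -13117)
X - 1*4891 = -13117 - 1*4891 = -13117 - 4891 = -18008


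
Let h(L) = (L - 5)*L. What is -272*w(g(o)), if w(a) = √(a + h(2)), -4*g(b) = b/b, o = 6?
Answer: -680*I ≈ -680.0*I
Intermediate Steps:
g(b) = -¼ (g(b) = -b/(4*b) = -¼*1 = -¼)
h(L) = L*(-5 + L) (h(L) = (-5 + L)*L = L*(-5 + L))
w(a) = √(-6 + a) (w(a) = √(a + 2*(-5 + 2)) = √(a + 2*(-3)) = √(a - 6) = √(-6 + a))
-272*w(g(o)) = -272*√(-6 - ¼) = -680*I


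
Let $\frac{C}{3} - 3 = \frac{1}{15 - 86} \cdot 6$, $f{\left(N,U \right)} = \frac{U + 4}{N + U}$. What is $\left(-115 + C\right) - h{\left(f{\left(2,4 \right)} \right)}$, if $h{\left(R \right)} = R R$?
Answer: $- \frac{69032}{639} \approx -108.03$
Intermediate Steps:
$f{\left(N,U \right)} = \frac{4 + U}{N + U}$
$C = \frac{621}{71}$ ($C = 9 + 3 \frac{1}{15 - 86} \cdot 6 = 9 + 3 \frac{1}{-71} \cdot 6 = 9 + 3 \left(\left(- \frac{1}{71}\right) 6\right) = 9 + 3 \left(- \frac{6}{71}\right) = 9 - \frac{18}{71} = \frac{621}{71} \approx 8.7465$)
$h{\left(R \right)} = R^{2}$
$\left(-115 + C\right) - h{\left(f{\left(2,4 \right)} \right)} = \left(-115 + \frac{621}{71}\right) - \left(\frac{4 + 4}{2 + 4}\right)^{2} = - \frac{7544}{71} - \left(\frac{1}{6} \cdot 8\right)^{2} = - \frac{7544}{71} - \left(\frac{4}{3}\right)^{2} = - \frac{7544}{71} - \frac{16}{9} = - \frac{69032}{639}$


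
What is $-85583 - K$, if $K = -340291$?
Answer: $254708$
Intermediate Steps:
$-85583 - K = -85583 - -340291 = -85583 + 340291 = 254708$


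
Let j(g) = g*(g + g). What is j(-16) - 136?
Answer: 376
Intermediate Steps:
j(g) = 2*g² (j(g) = g*(2*g) = 2*g²)
j(-16) - 136 = 2*(-16)² - 136 = 2*256 - 136 = 512 - 136 = 376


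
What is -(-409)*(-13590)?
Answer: -5558310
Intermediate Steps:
-(-409)*(-13590) = -1*5558310 = -5558310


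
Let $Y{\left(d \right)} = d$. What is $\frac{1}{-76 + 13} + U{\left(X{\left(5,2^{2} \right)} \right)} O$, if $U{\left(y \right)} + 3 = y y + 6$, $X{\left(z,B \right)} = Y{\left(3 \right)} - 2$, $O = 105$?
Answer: $\frac{26459}{63} \approx 419.98$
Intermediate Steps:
$X{\left(z,B \right)} = 1$ ($X{\left(z,B \right)} = 3 - 2 = 1$)
$U{\left(y \right)} = 3 + y^{2}$ ($U{\left(y \right)} = -3 + \left(y y + 6\right) = -3 + \left(y^{2} + 6\right) = -3 + \left(6 + y^{2}\right) = 3 + y^{2}$)
$\frac{1}{-76 + 13} + U{\left(X{\left(5,2^{2} \right)} \right)} O = \frac{1}{-76 + 13} + \left(3 + 1^{2}\right) 105 = \frac{1}{-63} + \left(3 + 1\right) 105 = - \frac{1}{63} + 4 \cdot 105 = - \frac{1}{63} + 420 = \frac{26459}{63}$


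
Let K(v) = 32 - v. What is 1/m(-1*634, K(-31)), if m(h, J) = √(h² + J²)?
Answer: √16237/81185 ≈ 0.0015696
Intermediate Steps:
m(h, J) = √(J² + h²)
1/m(-1*634, K(-31)) = 1/(√((32 - 1*(-31))² + (-1*634)²)) = 1/(√((32 + 31)² + (-634)²)) = 1/(√(63² + 401956)) = 1/(√(3969 + 401956)) = 1/(√405925) = 1/(5*√16237) = √16237/81185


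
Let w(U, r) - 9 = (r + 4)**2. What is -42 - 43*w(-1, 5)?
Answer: -3912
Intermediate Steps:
w(U, r) = 9 + (4 + r)**2 (w(U, r) = 9 + (r + 4)**2 = 9 + (4 + r)**2)
-42 - 43*w(-1, 5) = -42 - 43*(9 + (4 + 5)**2) = -42 - 43*(9 + 9**2) = -42 - 43*(9 + 81) = -42 - 43*90 = -42 - 3870 = -3912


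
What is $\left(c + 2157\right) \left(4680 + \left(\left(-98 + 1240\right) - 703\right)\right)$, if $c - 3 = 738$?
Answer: $14834862$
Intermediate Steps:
$c = 741$ ($c = 3 + 738 = 741$)
$\left(c + 2157\right) \left(4680 + \left(\left(-98 + 1240\right) - 703\right)\right) = \left(741 + 2157\right) \left(4680 + \left(\left(-98 + 1240\right) - 703\right)\right) = 2898 \left(4680 + \left(1142 - 703\right)\right) = 2898 \left(4680 + 439\right) = 2898 \cdot 5119 = 14834862$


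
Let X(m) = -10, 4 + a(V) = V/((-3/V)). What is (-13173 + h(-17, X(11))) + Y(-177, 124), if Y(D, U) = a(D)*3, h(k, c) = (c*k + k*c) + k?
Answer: -44191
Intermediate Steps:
a(V) = -4 - V**2/3 (a(V) = -4 + V/((-3/V)) = -4 + V*(-V/3) = -4 - V**2/3)
h(k, c) = k + 2*c*k (h(k, c) = (c*k + c*k) + k = 2*c*k + k = k + 2*c*k)
Y(D, U) = -12 - D**2 (Y(D, U) = (-4 - D**2/3)*3 = -12 - D**2)
(-13173 + h(-17, X(11))) + Y(-177, 124) = (-13173 - 17*(1 + 2*(-10))) + (-12 - 1*(-177)**2) = (-13173 - 17*(1 - 20)) + (-12 - 1*31329) = (-13173 - 17*(-19)) + (-12 - 31329) = (-13173 + 323) - 31341 = -12850 - 31341 = -44191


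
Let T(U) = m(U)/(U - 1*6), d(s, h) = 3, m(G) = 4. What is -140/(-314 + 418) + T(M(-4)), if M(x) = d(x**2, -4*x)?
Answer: -209/78 ≈ -2.6795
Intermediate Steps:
M(x) = 3
T(U) = 4/(-6 + U) (T(U) = 4/(U - 1*6) = 4/(U - 6) = 4/(-6 + U))
-140/(-314 + 418) + T(M(-4)) = -140/(-314 + 418) + 4/(-6 + 3) = -140/104 + 4/(-3) = -140*1/104 + 4*(-1/3) = -35/26 - 4/3 = -209/78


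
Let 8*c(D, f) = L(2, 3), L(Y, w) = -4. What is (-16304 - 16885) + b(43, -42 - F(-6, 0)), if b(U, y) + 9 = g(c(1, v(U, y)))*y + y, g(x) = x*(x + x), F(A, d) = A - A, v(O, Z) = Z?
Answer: -33261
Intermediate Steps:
c(D, f) = -½ (c(D, f) = (⅛)*(-4) = -½)
F(A, d) = 0
g(x) = 2*x² (g(x) = x*(2*x) = 2*x²)
b(U, y) = -9 + 3*y/2 (b(U, y) = -9 + ((2*(-½)²)*y + y) = -9 + ((2*(¼))*y + y) = -9 + (y/2 + y) = -9 + 3*y/2)
(-16304 - 16885) + b(43, -42 - F(-6, 0)) = (-16304 - 16885) + (-9 + 3*(-42 - 1*0)/2) = -33189 + (-9 + 3*(-42 + 0)/2) = -33189 + (-9 + (3/2)*(-42)) = -33189 + (-9 - 63) = -33189 - 72 = -33261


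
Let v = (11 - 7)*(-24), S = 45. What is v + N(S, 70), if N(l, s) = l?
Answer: -51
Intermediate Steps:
v = -96 (v = 4*(-24) = -96)
v + N(S, 70) = -96 + 45 = -51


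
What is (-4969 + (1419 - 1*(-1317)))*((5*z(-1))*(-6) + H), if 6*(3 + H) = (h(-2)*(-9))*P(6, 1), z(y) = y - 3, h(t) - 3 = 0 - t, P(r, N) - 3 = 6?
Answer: -221067/2 ≈ -1.1053e+5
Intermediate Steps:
P(r, N) = 9 (P(r, N) = 3 + 6 = 9)
h(t) = 3 - t (h(t) = 3 + (0 - t) = 3 - t)
z(y) = -3 + y
H = -141/2 (H = -3 + (((3 - 1*(-2))*(-9))*9)/6 = -3 + (((3 + 2)*(-9))*9)/6 = -3 + ((5*(-9))*9)/6 = -3 + (-45*9)/6 = -3 + (⅙)*(-405) = -3 - 135/2 = -141/2 ≈ -70.500)
(-4969 + (1419 - 1*(-1317)))*((5*z(-1))*(-6) + H) = (-4969 + (1419 - 1*(-1317)))*((5*(-3 - 1))*(-6) - 141/2) = (-4969 + (1419 + 1317))*((5*(-4))*(-6) - 141/2) = (-4969 + 2736)*(-20*(-6) - 141/2) = -2233*(120 - 141/2) = -2233*99/2 = -221067/2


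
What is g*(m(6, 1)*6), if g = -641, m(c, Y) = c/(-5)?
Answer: 23076/5 ≈ 4615.2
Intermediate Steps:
m(c, Y) = -c/5 (m(c, Y) = c*(-⅕) = -c/5)
g*(m(6, 1)*6) = -641*(-⅕*6)*6 = -(-3846)*6/5 = -641*(-36/5) = 23076/5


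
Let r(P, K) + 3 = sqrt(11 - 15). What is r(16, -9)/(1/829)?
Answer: -2487 + 1658*I ≈ -2487.0 + 1658.0*I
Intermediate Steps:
r(P, K) = -3 + 2*I (r(P, K) = -3 + sqrt(11 - 15) = -3 + sqrt(-4) = -3 + 2*I)
r(16, -9)/(1/829) = (-3 + 2*I)/(1/829) = (-3 + 2*I)*829 = -2487 + 1658*I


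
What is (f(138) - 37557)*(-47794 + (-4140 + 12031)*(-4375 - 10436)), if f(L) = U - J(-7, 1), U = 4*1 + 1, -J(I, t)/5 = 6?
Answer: 4387124583190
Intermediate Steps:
J(I, t) = -30 (J(I, t) = -5*6 = -30)
U = 5 (U = 4 + 1 = 5)
f(L) = 35 (f(L) = 5 - 1*(-30) = 5 + 30 = 35)
(f(138) - 37557)*(-47794 + (-4140 + 12031)*(-4375 - 10436)) = (35 - 37557)*(-47794 + (-4140 + 12031)*(-4375 - 10436)) = -37522*(-47794 + 7891*(-14811)) = -37522*(-47794 - 116873601) = -37522*(-116921395) = 4387124583190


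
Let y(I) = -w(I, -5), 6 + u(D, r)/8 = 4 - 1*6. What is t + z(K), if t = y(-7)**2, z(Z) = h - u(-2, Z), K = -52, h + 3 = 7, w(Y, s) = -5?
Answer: 93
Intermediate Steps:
h = 4 (h = -3 + 7 = 4)
u(D, r) = -64 (u(D, r) = -48 + 8*(4 - 1*6) = -48 + 8*(4 - 6) = -48 + 8*(-2) = -48 - 16 = -64)
y(I) = 5 (y(I) = -1*(-5) = 5)
z(Z) = 68 (z(Z) = 4 - 1*(-64) = 4 + 64 = 68)
t = 25 (t = 5**2 = 25)
t + z(K) = 25 + 68 = 93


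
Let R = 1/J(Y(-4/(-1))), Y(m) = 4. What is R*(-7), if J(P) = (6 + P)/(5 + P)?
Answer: -63/10 ≈ -6.3000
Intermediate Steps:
J(P) = (6 + P)/(5 + P)
R = 9/10 (R = 1/((6 + 4)/(5 + 4)) = 1/(10/9) = 9/10 ≈ 0.90000)
R*(-7) = (9/10)*(-7) = -63/10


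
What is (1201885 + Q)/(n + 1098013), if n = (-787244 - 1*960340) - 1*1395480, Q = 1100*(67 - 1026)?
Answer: -146985/2045051 ≈ -0.071874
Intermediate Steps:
Q = -1054900 (Q = 1100*(-959) = -1054900)
n = -3143064 (n = (-787244 - 960340) - 1395480 = -1747584 - 1395480 = -3143064)
(1201885 + Q)/(n + 1098013) = (1201885 - 1054900)/(-3143064 + 1098013) = 146985/(-2045051) = 146985*(-1/2045051) = -146985/2045051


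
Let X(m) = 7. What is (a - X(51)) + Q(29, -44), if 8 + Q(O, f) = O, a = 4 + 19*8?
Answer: 170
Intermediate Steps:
a = 156 (a = 4 + 152 = 156)
Q(O, f) = -8 + O
(a - X(51)) + Q(29, -44) = (156 - 1*7) + (-8 + 29) = (156 - 7) + 21 = 149 + 21 = 170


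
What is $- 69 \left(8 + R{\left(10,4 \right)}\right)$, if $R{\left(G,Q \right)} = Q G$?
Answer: $-3312$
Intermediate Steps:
$R{\left(G,Q \right)} = G Q$
$- 69 \left(8 + R{\left(10,4 \right)}\right) = - 69 \left(8 + 10 \cdot 4\right) = - 69 \left(8 + 40\right) = \left(-69\right) 48 = -3312$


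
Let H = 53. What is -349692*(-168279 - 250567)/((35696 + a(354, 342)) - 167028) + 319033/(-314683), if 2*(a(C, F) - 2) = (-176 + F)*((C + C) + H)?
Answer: -46090726739350567/21450996061 ≈ -2.1487e+6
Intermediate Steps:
a(C, F) = 2 + (-176 + F)*(53 + 2*C)/2 (a(C, F) = 2 + ((-176 + F)*((C + C) + 53))/2 = 2 + ((-176 + F)*(2*C + 53))/2 = 2 + ((-176 + F)*(53 + 2*C))/2 = 2 + (-176 + F)*(53 + 2*C)/2)
-349692*(-168279 - 250567)/((35696 + a(354, 342)) - 167028) + 319033/(-314683) = -349692*(-168279 - 250567)/((35696 + (-4662 - 176*354 + (53/2)*342 + 354*342)) - 167028) + 319033/(-314683) = -349692*(-418846/((35696 + (-4662 - 62304 + 9063 + 121068)) - 167028)) + 319033*(-1/314683) = -349692*(-418846/((35696 + 63165) - 167028)) - 319033/314683 = -349692*(-418846/(98861 - 167028)) - 319033/314683 = -349692/((-68167*(-1/418846))) - 319033/314683 = -349692/68167/418846 - 319033/314683 = -349692*418846/68167 - 319033/314683 = -146467095432/68167 - 319033/314683 = -46090726739350567/21450996061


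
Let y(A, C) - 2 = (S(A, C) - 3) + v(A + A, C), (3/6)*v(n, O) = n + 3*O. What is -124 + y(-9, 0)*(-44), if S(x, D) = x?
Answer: 1900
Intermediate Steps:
v(n, O) = 2*n + 6*O (v(n, O) = 2*(n + 3*O) = 2*n + 6*O)
y(A, C) = -1 + 5*A + 6*C (y(A, C) = 2 + ((A - 3) + (2*(A + A) + 6*C)) = 2 + ((-3 + A) + (2*(2*A) + 6*C)) = 2 + ((-3 + A) + (4*A + 6*C)) = 2 + (-3 + 5*A + 6*C) = -1 + 5*A + 6*C)
-124 + y(-9, 0)*(-44) = -124 + (-1 + 5*(-9) + 6*0)*(-44) = -124 + (-1 - 45 + 0)*(-44) = -124 - 46*(-44) = -124 + 2024 = 1900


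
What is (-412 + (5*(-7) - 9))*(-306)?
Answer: 139536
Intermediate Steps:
(-412 + (5*(-7) - 9))*(-306) = (-412 + (-35 - 9))*(-306) = (-412 - 44)*(-306) = -456*(-306) = 139536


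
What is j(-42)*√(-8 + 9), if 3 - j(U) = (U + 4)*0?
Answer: 3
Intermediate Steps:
j(U) = 3 (j(U) = 3 - (U + 4)*0 = 3 - (4 + U)*0 = 3 - 1*0 = 3 + 0 = 3)
j(-42)*√(-8 + 9) = 3*√(-8 + 9) = 3*√1 = 3*1 = 3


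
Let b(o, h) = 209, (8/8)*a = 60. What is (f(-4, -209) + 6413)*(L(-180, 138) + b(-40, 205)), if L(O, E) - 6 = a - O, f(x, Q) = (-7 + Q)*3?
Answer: 2623075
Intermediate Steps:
a = 60
f(x, Q) = -21 + 3*Q
L(O, E) = 66 - O (L(O, E) = 6 + (60 - O) = 66 - O)
(f(-4, -209) + 6413)*(L(-180, 138) + b(-40, 205)) = ((-21 + 3*(-209)) + 6413)*((66 - 1*(-180)) + 209) = ((-21 - 627) + 6413)*((66 + 180) + 209) = (-648 + 6413)*(246 + 209) = 5765*455 = 2623075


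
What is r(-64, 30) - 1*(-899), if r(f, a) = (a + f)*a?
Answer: -121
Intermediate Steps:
r(f, a) = a*(a + f)
r(-64, 30) - 1*(-899) = 30*(30 - 64) - 1*(-899) = 30*(-34) + 899 = -1020 + 899 = -121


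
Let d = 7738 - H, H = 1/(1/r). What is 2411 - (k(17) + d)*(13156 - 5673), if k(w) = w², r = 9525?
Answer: 11211945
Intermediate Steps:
H = 9525 (H = 1/(1/9525) = 9525)
d = -1787 (d = 7738 - 1*9525 = 7738 - 9525 = -1787)
2411 - (k(17) + d)*(13156 - 5673) = 2411 - (17² - 1787)*(13156 - 5673) = 2411 - (289 - 1787)*7483 = 2411 - (-1498)*7483 = 2411 - 1*(-11209534) = 2411 + 11209534 = 11211945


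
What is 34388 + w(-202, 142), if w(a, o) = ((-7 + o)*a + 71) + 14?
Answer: 7203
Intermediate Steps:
w(a, o) = 85 + a*(-7 + o) (w(a, o) = (a*(-7 + o) + 71) + 14 = (71 + a*(-7 + o)) + 14 = 85 + a*(-7 + o))
34388 + w(-202, 142) = 34388 + (85 - 7*(-202) - 202*142) = 34388 + (85 + 1414 - 28684) = 34388 - 27185 = 7203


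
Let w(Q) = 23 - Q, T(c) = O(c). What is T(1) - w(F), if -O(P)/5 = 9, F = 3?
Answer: -65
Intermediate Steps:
O(P) = -45 (O(P) = -5*9 = -45)
T(c) = -45
T(1) - w(F) = -45 - (23 - 1*3) = -45 - (23 - 3) = -45 - 1*20 = -45 - 20 = -65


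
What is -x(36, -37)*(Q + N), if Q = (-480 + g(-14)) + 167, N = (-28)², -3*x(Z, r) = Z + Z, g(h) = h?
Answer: 10968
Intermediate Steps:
x(Z, r) = -2*Z/3 (x(Z, r) = -(Z + Z)/3 = -2*Z/3)
N = 784
Q = -327 (Q = (-480 - 14) + 167 = -494 + 167 = -327)
-x(36, -37)*(Q + N) = -(-⅔*36)*(-327 + 784) = -(-24)*457 = -1*(-10968) = 10968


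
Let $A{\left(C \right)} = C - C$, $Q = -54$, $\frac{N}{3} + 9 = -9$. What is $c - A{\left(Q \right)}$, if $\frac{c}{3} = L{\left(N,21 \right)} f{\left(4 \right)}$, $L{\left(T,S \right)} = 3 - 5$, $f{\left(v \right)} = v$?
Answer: $-24$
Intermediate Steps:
$N = -54$ ($N = -27 + 3 \left(-9\right) = -27 - 27 = -54$)
$L{\left(T,S \right)} = -2$ ($L{\left(T,S \right)} = 3 - 5 = -2$)
$c = -24$ ($c = 3 \left(\left(-2\right) 4\right) = 3 \left(-8\right) = -24$)
$A{\left(C \right)} = 0$
$c - A{\left(Q \right)} = -24 - 0 = -24 + 0 = -24$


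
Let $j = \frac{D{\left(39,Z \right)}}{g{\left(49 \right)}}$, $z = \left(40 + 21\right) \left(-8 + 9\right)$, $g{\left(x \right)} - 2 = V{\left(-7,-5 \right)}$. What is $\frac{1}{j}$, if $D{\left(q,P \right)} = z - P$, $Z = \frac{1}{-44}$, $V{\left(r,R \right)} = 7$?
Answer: $\frac{132}{895} \approx 0.14749$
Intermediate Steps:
$Z = - \frac{1}{44} \approx -0.022727$
$g{\left(x \right)} = 9$ ($g{\left(x \right)} = 2 + 7 = 9$)
$z = 61$ ($z = 61 \cdot 1 = 61$)
$D{\left(q,P \right)} = 61 - P$
$j = \frac{895}{132}$ ($j = \frac{61 - - \frac{1}{44}}{9} = \left(61 + \frac{1}{44}\right) \frac{1}{9} = \frac{2685}{44} \cdot \frac{1}{9} = \frac{895}{132} \approx 6.7803$)
$\frac{1}{j} = \frac{1}{\frac{895}{132}} = \frac{132}{895}$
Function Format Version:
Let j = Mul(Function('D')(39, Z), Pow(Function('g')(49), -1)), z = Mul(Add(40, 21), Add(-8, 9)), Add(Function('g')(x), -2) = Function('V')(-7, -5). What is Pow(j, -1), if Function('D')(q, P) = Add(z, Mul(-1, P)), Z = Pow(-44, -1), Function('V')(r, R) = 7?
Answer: Rational(132, 895) ≈ 0.14749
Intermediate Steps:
Z = Rational(-1, 44) ≈ -0.022727
Function('g')(x) = 9 (Function('g')(x) = Add(2, 7) = 9)
z = 61 (z = Mul(61, 1) = 61)
Function('D')(q, P) = Add(61, Mul(-1, P))
j = Rational(895, 132) (j = Mul(Add(61, Mul(-1, Rational(-1, 44))), Pow(9, -1)) = Mul(Add(61, Rational(1, 44)), Rational(1, 9)) = Mul(Rational(2685, 44), Rational(1, 9)) = Rational(895, 132) ≈ 6.7803)
Pow(j, -1) = Pow(Rational(895, 132), -1) = Rational(132, 895)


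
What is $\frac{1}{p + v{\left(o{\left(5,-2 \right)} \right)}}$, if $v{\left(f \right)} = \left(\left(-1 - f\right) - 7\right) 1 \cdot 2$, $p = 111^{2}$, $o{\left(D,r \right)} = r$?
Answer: $\frac{1}{12309} \approx 8.1241 \cdot 10^{-5}$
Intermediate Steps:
$p = 12321$
$v{\left(f \right)} = -16 - 2 f$ ($v{\left(f \right)} = \left(-8 - f\right) 2 = -16 - 2 f$)
$\frac{1}{p + v{\left(o{\left(5,-2 \right)} \right)}} = \frac{1}{12321 - 12} = \frac{1}{12309}$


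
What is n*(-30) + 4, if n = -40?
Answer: 1204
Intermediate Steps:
n*(-30) + 4 = -40*(-30) + 4 = 1200 + 4 = 1204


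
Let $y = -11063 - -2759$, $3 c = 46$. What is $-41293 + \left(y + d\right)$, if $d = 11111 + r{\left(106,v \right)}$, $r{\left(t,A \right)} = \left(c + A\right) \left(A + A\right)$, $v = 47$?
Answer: $- \frac{97880}{3} \approx -32627.0$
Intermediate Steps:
$c = \frac{46}{3}$ ($c = \frac{1}{3} \cdot 46 = \frac{46}{3} \approx 15.333$)
$r{\left(t,A \right)} = 2 A \left(\frac{46}{3} + A\right)$ ($r{\left(t,A \right)} = \left(\frac{46}{3} + A\right) \left(A + A\right) = \left(\frac{46}{3} + A\right) 2 A = 2 A \left(\frac{46}{3} + A\right)$)
$y = -8304$ ($y = -11063 + 2759 = -8304$)
$d = \frac{50911}{3}$ ($d = 11111 + \frac{2}{3} \cdot 47 \left(46 + 3 \cdot 47\right) = 11111 + \frac{2}{3} \cdot 47 \left(46 + 141\right) = 11111 + \frac{2}{3} \cdot 47 \cdot 187 = 11111 + \frac{17578}{3} = \frac{50911}{3} \approx 16970.0$)
$-41293 + \left(y + d\right) = -41293 + \left(-8304 + \frac{50911}{3}\right) = -41293 + \frac{25999}{3} = - \frac{97880}{3}$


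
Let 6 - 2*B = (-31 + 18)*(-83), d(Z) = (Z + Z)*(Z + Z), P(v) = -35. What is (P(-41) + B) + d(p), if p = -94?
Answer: 69545/2 ≈ 34773.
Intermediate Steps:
d(Z) = 4*Z**2 (d(Z) = (2*Z)*(2*Z) = 4*Z**2)
B = -1073/2 (B = 3 - (-31 + 18)*(-83)/2 = 3 - (-13)*(-83)/2 = 3 - 1/2*1079 = 3 - 1079/2 = -1073/2 ≈ -536.50)
(P(-41) + B) + d(p) = (-35 - 1073/2) + 4*(-94)**2 = -1143/2 + 4*8836 = -1143/2 + 35344 = 69545/2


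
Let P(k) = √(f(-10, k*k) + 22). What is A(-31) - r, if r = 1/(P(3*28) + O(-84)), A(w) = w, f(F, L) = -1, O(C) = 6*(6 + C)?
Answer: -2262875/73001 + √21/219003 ≈ -30.998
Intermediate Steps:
O(C) = 36 + 6*C
P(k) = √21 (P(k) = √(-1 + 22) = √21)
r = 1/(-468 + √21) (r = 1/(√21 + (36 + 6*(-84))) = 1/(√21 + (36 - 504)) = 1/(√21 - 468) = 1/(-468 + √21) ≈ -0.0021579)
A(-31) - r = -31 - (-156/73001 - √21/219003) = -31 + (156/73001 + √21/219003) = -2262875/73001 + √21/219003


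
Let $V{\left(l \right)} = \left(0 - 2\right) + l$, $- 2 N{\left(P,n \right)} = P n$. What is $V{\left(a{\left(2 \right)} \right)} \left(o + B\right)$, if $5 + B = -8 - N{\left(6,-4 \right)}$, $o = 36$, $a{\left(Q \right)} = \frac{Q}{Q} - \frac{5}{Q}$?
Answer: $- \frac{77}{2} \approx -38.5$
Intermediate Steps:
$N{\left(P,n \right)} = - \frac{P n}{2}$
$a{\left(Q \right)} = 1 - \frac{5}{Q}$
$B = -25$ ($B = -5 - \left(8 - 3 \left(-4\right)\right) = -5 - 20 = -25$)
$V{\left(l \right)} = -2 + l$
$V{\left(a{\left(2 \right)} \right)} \left(o + B\right) = \left(-2 + \frac{-5 + 2}{2}\right) \left(36 - 25\right) = \left(-2 + \frac{1}{2} \left(-3\right)\right) 11 = \left(-2 - \frac{3}{2}\right) 11 = \left(- \frac{7}{2}\right) 11 = - \frac{77}{2}$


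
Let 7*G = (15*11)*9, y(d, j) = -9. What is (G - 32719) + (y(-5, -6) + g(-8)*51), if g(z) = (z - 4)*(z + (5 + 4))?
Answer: -231895/7 ≈ -33128.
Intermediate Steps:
g(z) = (-4 + z)*(9 + z) (g(z) = (-4 + z)*(z + 9) = (-4 + z)*(9 + z))
G = 1485/7 (G = ((15*11)*9)/7 = (165*9)/7 = (⅐)*1485 = 1485/7 ≈ 212.14)
(G - 32719) + (y(-5, -6) + g(-8)*51) = (1485/7 - 32719) + (-9 + (-36 + (-8)² + 5*(-8))*51) = -227548/7 + (-9 + (-36 + 64 - 40)*51) = -227548/7 + (-9 - 12*51) = -227548/7 + (-9 - 612) = -227548/7 - 621 = -231895/7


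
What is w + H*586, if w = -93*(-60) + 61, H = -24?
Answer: -8423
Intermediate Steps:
w = 5641 (w = 5580 + 61 = 5641)
w + H*586 = 5641 - 24*586 = 5641 - 14064 = -8423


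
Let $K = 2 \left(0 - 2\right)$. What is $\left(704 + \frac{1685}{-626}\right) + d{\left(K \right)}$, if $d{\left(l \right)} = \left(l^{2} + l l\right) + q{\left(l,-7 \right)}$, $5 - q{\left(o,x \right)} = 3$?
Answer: $\frac{460303}{626} \approx 735.31$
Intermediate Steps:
$K = -4$ ($K = 2 \left(-2\right) = -4$)
$q{\left(o,x \right)} = 2$ ($q{\left(o,x \right)} = 5 - 3 = 2$)
$d{\left(l \right)} = 2 + 2 l^{2}$ ($d{\left(l \right)} = \left(l^{2} + l l\right) + 2 = \left(l^{2} + l^{2}\right) + 2 = 2 l^{2} + 2 = 2 + 2 l^{2}$)
$\left(704 + \frac{1685}{-626}\right) + d{\left(K \right)} = \left(704 + \frac{1685}{-626}\right) + \left(2 + 2 \left(-4\right)^{2}\right) = \left(704 + 1685 \left(- \frac{1}{626}\right)\right) + \left(2 + 2 \cdot 16\right) = \left(704 - \frac{1685}{626}\right) + \left(2 + 32\right) = \frac{439019}{626} + 34 = \frac{460303}{626}$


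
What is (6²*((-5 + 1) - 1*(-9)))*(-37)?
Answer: -6660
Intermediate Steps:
(6²*((-5 + 1) - 1*(-9)))*(-37) = (36*(-4 + 9))*(-37) = (36*5)*(-37) = 180*(-37) = -6660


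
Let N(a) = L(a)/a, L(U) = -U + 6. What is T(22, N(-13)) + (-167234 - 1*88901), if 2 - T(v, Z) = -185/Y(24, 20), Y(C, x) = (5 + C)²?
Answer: -215407668/841 ≈ -2.5613e+5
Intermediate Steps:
L(U) = 6 - U
N(a) = (6 - a)/a
T(v, Z) = 1867/841 (T(v, Z) = 2 - (-185)/((5 + 24)²) = 2 - (-185)/(29²) = 2 - (-185)/841 = 2 - 1*(-185/841) = 2 + 185/841 = 1867/841)
T(22, N(-13)) + (-167234 - 1*88901) = 1867/841 + (-167234 - 1*88901) = 1867/841 + (-167234 - 88901) = 1867/841 - 256135 = -215407668/841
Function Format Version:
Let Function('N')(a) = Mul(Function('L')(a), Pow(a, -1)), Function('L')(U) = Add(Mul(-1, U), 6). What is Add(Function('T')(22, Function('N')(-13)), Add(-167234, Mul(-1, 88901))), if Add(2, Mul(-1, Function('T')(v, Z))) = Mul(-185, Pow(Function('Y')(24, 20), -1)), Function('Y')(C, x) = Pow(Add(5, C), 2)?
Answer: Rational(-215407668, 841) ≈ -2.5613e+5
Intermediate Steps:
Function('L')(U) = Add(6, Mul(-1, U))
Function('N')(a) = Mul(Pow(a, -1), Add(6, Mul(-1, a))) (Function('N')(a) = Mul(Add(6, Mul(-1, a)), Pow(a, -1)) = Mul(Pow(a, -1), Add(6, Mul(-1, a))))
Function('T')(v, Z) = Rational(1867, 841) (Function('T')(v, Z) = Add(2, Mul(-1, Mul(-185, Pow(Pow(Add(5, 24), 2), -1)))) = Add(2, Mul(-1, Mul(-185, Pow(Pow(29, 2), -1)))) = Add(2, Mul(-1, Mul(-185, Pow(841, -1)))) = Add(2, Mul(-1, Mul(-185, Rational(1, 841)))) = Add(2, Mul(-1, Rational(-185, 841))) = Add(2, Rational(185, 841)) = Rational(1867, 841))
Add(Function('T')(22, Function('N')(-13)), Add(-167234, Mul(-1, 88901))) = Add(Rational(1867, 841), Add(-167234, Mul(-1, 88901))) = Add(Rational(1867, 841), Add(-167234, -88901)) = Add(Rational(1867, 841), -256135) = Rational(-215407668, 841)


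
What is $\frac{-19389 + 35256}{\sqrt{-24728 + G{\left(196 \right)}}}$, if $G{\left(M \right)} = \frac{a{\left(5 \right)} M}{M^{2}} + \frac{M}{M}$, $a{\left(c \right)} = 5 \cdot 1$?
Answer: $- \frac{126 i \sqrt{4846487}}{2749} \approx - 100.9 i$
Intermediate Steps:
$a{\left(c \right)} = 5$
$G{\left(M \right)} = 1 + \frac{5}{M}$ ($G{\left(M \right)} = \frac{5 M}{M^{2}} + \frac{M}{M} = \frac{5 M}{M^{2}} + 1 = \frac{5}{M} + 1 = 1 + \frac{5}{M}$)
$\frac{-19389 + 35256}{\sqrt{-24728 + G{\left(196 \right)}}} = \frac{-19389 + 35256}{\sqrt{-24728 + \frac{5 + 196}{196}}} = \frac{15867}{\sqrt{-24728 + \frac{1}{196} \cdot 201}} = \frac{15867}{\sqrt{-24728 + \frac{201}{196}}} = \frac{15867}{\sqrt{- \frac{4846487}{196}}} = \frac{15867}{\frac{1}{14} i \sqrt{4846487}} = 15867 \left(- \frac{14 i \sqrt{4846487}}{4846487}\right) = - \frac{126 i \sqrt{4846487}}{2749}$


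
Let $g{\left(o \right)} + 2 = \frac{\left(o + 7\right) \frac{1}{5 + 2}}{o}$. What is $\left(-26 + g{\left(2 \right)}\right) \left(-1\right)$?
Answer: $\frac{383}{14} \approx 27.357$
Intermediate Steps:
$g{\left(o \right)} = -2 + \frac{1 + \frac{o}{7}}{o}$ ($g{\left(o \right)} = -2 + \frac{\left(o + 7\right) \frac{1}{5 + 2}}{o} = -2 + \frac{\left(7 + o\right) \frac{1}{7}}{o} = -2 + \frac{1 + \frac{o}{7}}{o}$)
$\left(-26 + g{\left(2 \right)}\right) \left(-1\right) = \left(-26 - \left(\frac{13}{7} - \frac{1}{2}\right)\right) \left(-1\right) = \left(-26 + \left(- \frac{13}{7} + \frac{1}{2}\right)\right) \left(-1\right) = \left(-26 - \frac{19}{14}\right) \left(-1\right) = \left(- \frac{383}{14}\right) \left(-1\right) = \frac{383}{14}$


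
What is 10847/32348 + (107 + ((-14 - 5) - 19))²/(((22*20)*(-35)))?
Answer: 3258743/124539800 ≈ 0.026166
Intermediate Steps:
10847/32348 + (107 + ((-14 - 5) - 19))²/(((22*20)*(-35))) = 10847*(1/32348) + (107 + (-19 - 19))²/((440*(-35))) = 10847/32348 + (107 - 38)²/(-15400) = 10847/32348 + 69²*(-1/15400) = 10847/32348 + 4761*(-1/15400) = 10847/32348 - 4761/15400 = 3258743/124539800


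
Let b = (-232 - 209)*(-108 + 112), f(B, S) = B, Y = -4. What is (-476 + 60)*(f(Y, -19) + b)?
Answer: 735488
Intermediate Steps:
b = -1764 (b = -441*4 = -1764)
(-476 + 60)*(f(Y, -19) + b) = (-476 + 60)*(-4 - 1764) = -416*(-1768) = 735488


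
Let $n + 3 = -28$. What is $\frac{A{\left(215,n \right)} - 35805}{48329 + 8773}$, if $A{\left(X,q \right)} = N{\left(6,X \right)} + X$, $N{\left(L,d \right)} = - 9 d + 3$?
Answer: $- \frac{18761}{28551} \approx -0.6571$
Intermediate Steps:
$N{\left(L,d \right)} = 3 - 9 d$
$n = -31$ ($n = -3 - 28 = -31$)
$A{\left(X,q \right)} = 3 - 8 X$ ($A{\left(X,q \right)} = \left(3 - 9 X\right) + X = 3 - 8 X$)
$\frac{A{\left(215,n \right)} - 35805}{48329 + 8773} = \frac{\left(3 - 1720\right) - 35805}{48329 + 8773} = \frac{\left(3 - 1720\right) - 35805}{57102} = \left(-1717 - 35805\right) \frac{1}{57102} = \left(-37522\right) \frac{1}{57102} = - \frac{18761}{28551}$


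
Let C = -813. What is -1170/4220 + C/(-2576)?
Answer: 20847/543536 ≈ 0.038354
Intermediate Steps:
-1170/4220 + C/(-2576) = -1170/4220 - 813/(-2576) = -1170*1/4220 - 813*(-1/2576) = -117/422 + 813/2576 = 20847/543536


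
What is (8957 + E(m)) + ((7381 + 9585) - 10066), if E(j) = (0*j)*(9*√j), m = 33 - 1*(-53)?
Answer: 15857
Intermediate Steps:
m = 86 (m = 33 + 53 = 86)
E(j) = 0 (E(j) = 0*(9*√j) = 0)
(8957 + E(m)) + ((7381 + 9585) - 10066) = (8957 + 0) + ((7381 + 9585) - 10066) = 8957 + (16966 - 10066) = 8957 + 6900 = 15857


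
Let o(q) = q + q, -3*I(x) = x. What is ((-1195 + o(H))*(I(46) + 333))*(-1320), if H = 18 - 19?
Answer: 501926040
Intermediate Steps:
H = -1
I(x) = -x/3
o(q) = 2*q
((-1195 + o(H))*(I(46) + 333))*(-1320) = ((-1195 + 2*(-1))*(-1/3*46 + 333))*(-1320) = ((-1195 - 2)*(-46/3 + 333))*(-1320) = -1197*953/3*(-1320) = -380247*(-1320) = 501926040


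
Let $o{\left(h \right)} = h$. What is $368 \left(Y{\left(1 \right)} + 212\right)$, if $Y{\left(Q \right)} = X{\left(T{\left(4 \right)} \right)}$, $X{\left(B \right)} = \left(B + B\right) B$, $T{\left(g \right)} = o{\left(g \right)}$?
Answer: $89792$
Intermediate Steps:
$T{\left(g \right)} = g$
$X{\left(B \right)} = 2 B^{2}$ ($X{\left(B \right)} = 2 B B = 2 B^{2}$)
$Y{\left(Q \right)} = 32$ ($Y{\left(Q \right)} = 2 \cdot 4^{2} = 2 \cdot 16 = 32$)
$368 \left(Y{\left(1 \right)} + 212\right) = 368 \left(32 + 212\right) = 368 \cdot 244 = 89792$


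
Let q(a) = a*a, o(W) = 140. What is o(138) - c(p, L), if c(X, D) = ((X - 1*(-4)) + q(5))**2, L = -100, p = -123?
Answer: -8696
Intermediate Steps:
q(a) = a**2
c(X, D) = (29 + X)**2 (c(X, D) = ((X - 1*(-4)) + 5**2)**2 = ((X + 4) + 25)**2 = ((4 + X) + 25)**2 = (29 + X)**2)
o(138) - c(p, L) = 140 - (29 - 123)**2 = 140 - 1*(-94)**2 = 140 - 1*8836 = 140 - 8836 = -8696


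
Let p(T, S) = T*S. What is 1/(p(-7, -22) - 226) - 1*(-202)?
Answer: 14543/72 ≈ 201.99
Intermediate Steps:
p(T, S) = S*T
1/(p(-7, -22) - 226) - 1*(-202) = 1/(-22*(-7) - 226) - 1*(-202) = 1/(154 - 226) + 202 = 1/(-72) + 202 = -1/72 + 202 = 14543/72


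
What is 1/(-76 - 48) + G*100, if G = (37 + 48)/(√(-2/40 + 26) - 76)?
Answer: (√1038 - 2108152*√10)/(124*(-√1038 + 152*√10)) ≈ -119.89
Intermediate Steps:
G = 85/(-76 + √2595/10) (G = 85/(√(-2*1/40 + 26) - 76) = 85/(√(-1/20 + 26) - 76) = 85/(√(519/20) - 76) = 85/(√2595/10 - 76) = 85/(-76 + √2595/10) ≈ -1.1988)
1/(-76 - 48) + G*100 = 1/(-76 - 48) - 170*√10/(-√1038 + 152*√10)*100 = 1/(-124) - 17000*√10/(-√1038 + 152*√10) = -1/124 - 17000*√10/(-√1038 + 152*√10)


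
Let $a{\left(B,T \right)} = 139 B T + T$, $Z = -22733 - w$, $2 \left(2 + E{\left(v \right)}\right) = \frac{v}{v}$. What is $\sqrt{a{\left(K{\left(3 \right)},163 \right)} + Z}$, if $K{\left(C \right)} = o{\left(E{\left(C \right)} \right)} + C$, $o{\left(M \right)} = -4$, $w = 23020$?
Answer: $3 i \sqrt{7583} \approx 261.24 i$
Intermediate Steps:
$E{\left(v \right)} = - \frac{3}{2}$ ($E{\left(v \right)} = -2 + \frac{v \frac{1}{v}}{2} = -2 + \frac{1}{2} \cdot 1 = -2 + \frac{1}{2} = - \frac{3}{2}$)
$K{\left(C \right)} = -4 + C$
$Z = -45753$ ($Z = -22733 - 23020 = -45753$)
$a{\left(B,T \right)} = T + 139 B T$ ($a{\left(B,T \right)} = 139 B T + T = T + 139 B T$)
$\sqrt{a{\left(K{\left(3 \right)},163 \right)} + Z} = \sqrt{163 \left(1 + 139 \left(-4 + 3\right)\right) - 45753} = \sqrt{163 \left(1 + 139 \left(-1\right)\right) - 45753} = \sqrt{163 \left(1 - 139\right) - 45753} = \sqrt{163 \left(-138\right) - 45753} = \sqrt{-22494 - 45753} = \sqrt{-68247} = 3 i \sqrt{7583}$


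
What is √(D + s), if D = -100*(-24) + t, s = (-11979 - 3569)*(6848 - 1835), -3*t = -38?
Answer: I*√701457402/3 ≈ 8828.3*I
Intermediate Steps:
t = 38/3 (t = -⅓*(-38) = 38/3 ≈ 12.667)
s = -77942124 (s = -15548*5013 = -77942124)
D = 7238/3 (D = -100*(-24) + 38/3 = 2400 + 38/3 = 7238/3 ≈ 2412.7)
√(D + s) = √(7238/3 - 77942124) = √(-233819134/3) = I*√701457402/3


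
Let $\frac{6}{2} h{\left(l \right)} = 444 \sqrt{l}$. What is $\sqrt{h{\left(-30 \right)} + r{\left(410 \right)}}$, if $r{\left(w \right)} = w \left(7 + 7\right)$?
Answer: $2 \sqrt{1435 + 37 i \sqrt{30}} \approx 75.951 + 5.3366 i$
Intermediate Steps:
$h{\left(l \right)} = 148 \sqrt{l}$ ($h{\left(l \right)} = \frac{444 \sqrt{l}}{3} = 148 \sqrt{l}$)
$r{\left(w \right)} = 14 w$ ($r{\left(w \right)} = w 14 = 14 w$)
$\sqrt{h{\left(-30 \right)} + r{\left(410 \right)}} = \sqrt{148 \sqrt{-30} + 14 \cdot 410} = \sqrt{148 i \sqrt{30} + 5740} = \sqrt{5740 + 148 i \sqrt{30}}$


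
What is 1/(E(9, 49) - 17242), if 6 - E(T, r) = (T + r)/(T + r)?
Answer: -1/17237 ≈ -5.8015e-5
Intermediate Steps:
E(T, r) = 5 (E(T, r) = 6 - (T + r)/(T + r) = 6 - 1*1 = 6 - 1 = 5)
1/(E(9, 49) - 17242) = 1/(5 - 17242) = 1/(-17237) = -1/17237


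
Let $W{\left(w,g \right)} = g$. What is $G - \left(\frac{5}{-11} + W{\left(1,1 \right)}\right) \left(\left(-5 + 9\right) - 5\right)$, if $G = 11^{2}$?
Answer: $\frac{1337}{11} \approx 121.55$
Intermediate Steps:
$G = 121$
$G - \left(\frac{5}{-11} + W{\left(1,1 \right)}\right) \left(\left(-5 + 9\right) - 5\right) = 121 - \left(\frac{5}{-11} + 1\right) \left(\left(-5 + 9\right) - 5\right) = 121 - \left(5 \left(- \frac{1}{11}\right) + 1\right) \left(4 - 5\right) = 121 - \left(- \frac{5}{11} + 1\right) \left(-1\right) = 121 - \frac{6}{11} \left(-1\right) = 121 - - \frac{6}{11} = 121 + \frac{6}{11} = \frac{1337}{11}$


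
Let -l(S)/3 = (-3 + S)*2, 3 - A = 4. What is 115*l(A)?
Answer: 2760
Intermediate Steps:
A = -1 (A = 3 - 1*4 = 3 - 4 = -1)
l(S) = 18 - 6*S (l(S) = -3*(-3 + S)*2 = -3*(-6 + 2*S) = 18 - 6*S)
115*l(A) = 115*(18 - 6*(-1)) = 115*(18 + 6) = 115*24 = 2760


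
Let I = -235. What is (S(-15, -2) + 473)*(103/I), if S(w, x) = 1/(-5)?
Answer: -243492/1175 ≈ -207.23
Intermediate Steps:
S(w, x) = -⅕
(S(-15, -2) + 473)*(103/I) = (-⅕ + 473)*(103/(-235)) = 2364*(103*(-1/235))/5 = (2364/5)*(-103/235) = -243492/1175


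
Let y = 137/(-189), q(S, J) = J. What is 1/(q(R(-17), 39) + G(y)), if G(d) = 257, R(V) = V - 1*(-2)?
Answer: 1/296 ≈ 0.0033784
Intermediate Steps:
R(V) = 2 + V (R(V) = V + 2 = 2 + V)
y = -137/189 (y = 137*(-1/189) = -137/189 ≈ -0.72487)
1/(q(R(-17), 39) + G(y)) = 1/(39 + 257) = 1/296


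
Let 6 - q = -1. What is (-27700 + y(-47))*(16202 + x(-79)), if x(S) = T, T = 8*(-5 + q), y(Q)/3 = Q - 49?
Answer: -453909384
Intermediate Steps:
q = 7 (q = 6 - 1*(-1) = 6 + 1 = 7)
y(Q) = -147 + 3*Q (y(Q) = 3*(Q - 49) = 3*(-49 + Q) = -147 + 3*Q)
T = 16 (T = 8*(-5 + 7) = 8*2 = 16)
x(S) = 16
(-27700 + y(-47))*(16202 + x(-79)) = (-27700 + (-147 + 3*(-47)))*(16202 + 16) = (-27700 + (-147 - 141))*16218 = (-27700 - 288)*16218 = -27988*16218 = -453909384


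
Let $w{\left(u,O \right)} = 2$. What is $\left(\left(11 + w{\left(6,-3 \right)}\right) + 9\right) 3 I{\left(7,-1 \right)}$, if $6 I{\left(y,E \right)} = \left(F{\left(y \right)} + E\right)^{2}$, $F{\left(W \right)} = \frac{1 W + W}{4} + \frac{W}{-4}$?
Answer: $\frac{99}{16} \approx 6.1875$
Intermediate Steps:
$F{\left(W \right)} = \frac{W}{4}$ ($F{\left(W \right)} = \left(W + W\right) \frac{1}{4} + W \left(- \frac{1}{4}\right) = 2 W \frac{1}{4} - \frac{W}{4} = \frac{W}{2} - \frac{W}{4} = \frac{W}{4}$)
$I{\left(y,E \right)} = \frac{\left(E + \frac{y}{4}\right)^{2}}{6}$ ($I{\left(y,E \right)} = \frac{\left(\frac{y}{4} + E\right)^{2}}{6} = \frac{\left(E + \frac{y}{4}\right)^{2}}{6}$)
$\left(\left(11 + w{\left(6,-3 \right)}\right) + 9\right) 3 I{\left(7,-1 \right)} = \left(\left(11 + 2\right) + 9\right) 3 \frac{\left(7 + 4 \left(-1\right)\right)^{2}}{96} = \left(13 + 9\right) 3 \frac{\left(7 - 4\right)^{2}}{96} = 22 \cdot 3 \frac{3^{2}}{96} = 66 \cdot \frac{1}{96} \cdot 9 = 66 \cdot \frac{3}{32} = \frac{99}{16}$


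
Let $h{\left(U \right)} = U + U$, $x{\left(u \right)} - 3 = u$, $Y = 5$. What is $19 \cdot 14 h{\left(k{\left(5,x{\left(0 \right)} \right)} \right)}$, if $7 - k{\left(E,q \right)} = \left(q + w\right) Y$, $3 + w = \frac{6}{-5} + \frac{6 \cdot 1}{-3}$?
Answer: $12236$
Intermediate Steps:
$w = - \frac{31}{5}$ ($w = -3 + \left(\frac{6}{-5} + \frac{6 \cdot 1}{-3}\right) = -3 + \left(6 \left(- \frac{1}{5}\right) + 6 \left(- \frac{1}{3}\right)\right) = -3 - \frac{16}{5} = - \frac{31}{5} \approx -6.2$)
$x{\left(u \right)} = 3 + u$
$k{\left(E,q \right)} = 38 - 5 q$ ($k{\left(E,q \right)} = 7 - \left(q - \frac{31}{5}\right) 5 = 7 - \left(- \frac{31}{5} + q\right) 5 = 7 - \left(-31 + 5 q\right) = 38 - 5 q$)
$h{\left(U \right)} = 2 U$
$19 \cdot 14 h{\left(k{\left(5,x{\left(0 \right)} \right)} \right)} = 19 \cdot 14 \cdot 2 \left(38 - 5 \left(3 + 0\right)\right) = 266 \cdot 2 \left(38 - 15\right) = 266 \cdot 2 \cdot 23 = 266 \cdot 46 = 12236$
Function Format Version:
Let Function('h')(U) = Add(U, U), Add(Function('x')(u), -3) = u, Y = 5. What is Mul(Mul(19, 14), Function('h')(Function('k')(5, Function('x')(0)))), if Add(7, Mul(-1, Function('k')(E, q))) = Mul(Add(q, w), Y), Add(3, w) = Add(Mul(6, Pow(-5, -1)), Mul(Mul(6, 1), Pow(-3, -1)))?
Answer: 12236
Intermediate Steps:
w = Rational(-31, 5) (w = Add(-3, Add(Mul(6, Pow(-5, -1)), Mul(Mul(6, 1), Pow(-3, -1)))) = Add(-3, Add(Mul(6, Rational(-1, 5)), Mul(6, Rational(-1, 3)))) = Add(-3, Add(Rational(-6, 5), -2)) = Add(-3, Rational(-16, 5)) = Rational(-31, 5) ≈ -6.2000)
Function('x')(u) = Add(3, u)
Function('k')(E, q) = Add(38, Mul(-5, q)) (Function('k')(E, q) = Add(7, Mul(-1, Mul(Add(q, Rational(-31, 5)), 5))) = Add(7, Mul(-1, Mul(Add(Rational(-31, 5), q), 5))) = Add(7, Mul(-1, Add(-31, Mul(5, q)))) = Add(7, Add(31, Mul(-5, q))) = Add(38, Mul(-5, q)))
Function('h')(U) = Mul(2, U)
Mul(Mul(19, 14), Function('h')(Function('k')(5, Function('x')(0)))) = Mul(Mul(19, 14), Mul(2, Add(38, Mul(-5, Add(3, 0))))) = Mul(266, Mul(2, Add(38, Mul(-5, 3)))) = Mul(266, Mul(2, Add(38, -15))) = Mul(266, Mul(2, 23)) = Mul(266, 46) = 12236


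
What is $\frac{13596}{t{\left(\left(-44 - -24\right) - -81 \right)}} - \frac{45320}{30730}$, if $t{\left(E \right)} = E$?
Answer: $\frac{41504056}{187453} \approx 221.41$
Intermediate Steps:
$\frac{13596}{t{\left(\left(-44 - -24\right) - -81 \right)}} - \frac{45320}{30730} = \frac{13596}{\left(-44 - -24\right) - -81} - \frac{45320}{30730} = \frac{13596}{\left(-44 + 24\right) + 81} - \frac{4532}{3073} = \frac{13596}{-20 + 81} - \frac{4532}{3073} = \frac{13596}{61} - \frac{4532}{3073} = \frac{41504056}{187453}$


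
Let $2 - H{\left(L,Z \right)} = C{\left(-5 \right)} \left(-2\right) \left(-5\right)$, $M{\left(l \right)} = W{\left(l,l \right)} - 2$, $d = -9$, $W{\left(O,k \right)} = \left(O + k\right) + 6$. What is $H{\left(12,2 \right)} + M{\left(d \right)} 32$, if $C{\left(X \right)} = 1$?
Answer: $-456$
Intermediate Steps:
$W{\left(O,k \right)} = 6 + O + k$
$M{\left(l \right)} = 4 + 2 l$ ($M{\left(l \right)} = \left(6 + l + l\right) - 2 = \left(6 + 2 l\right) - 2 = 4 + 2 l$)
$H{\left(L,Z \right)} = -8$ ($H{\left(L,Z \right)} = 2 - 1 \left(-2\right) \left(-5\right) = 2 - \left(-2\right) \left(-5\right) = 2 - 10 = -8$)
$H{\left(12,2 \right)} + M{\left(d \right)} 32 = -8 + \left(4 + 2 \left(-9\right)\right) 32 = -8 + \left(4 - 18\right) 32 = -8 - 448 = -456$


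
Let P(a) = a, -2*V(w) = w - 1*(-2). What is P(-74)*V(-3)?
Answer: -37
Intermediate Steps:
V(w) = -1 - w/2 (V(w) = -(w - 1*(-2))/2 = -(w + 2)/2 = -(2 + w)/2 = -1 - w/2)
P(-74)*V(-3) = -74*(-1 - ½*(-3)) = -74*(-1 + 3/2) = -74*½ = -37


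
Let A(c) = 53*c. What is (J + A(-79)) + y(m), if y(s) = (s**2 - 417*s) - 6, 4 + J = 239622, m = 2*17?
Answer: 222403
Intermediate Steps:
m = 34
J = 239618 (J = -4 + 239622 = 239618)
y(s) = -6 + s**2 - 417*s
(J + A(-79)) + y(m) = (239618 + 53*(-79)) + (-6 + 34**2 - 417*34) = (239618 - 4187) + (-6 + 1156 - 14178) = 235431 - 13028 = 222403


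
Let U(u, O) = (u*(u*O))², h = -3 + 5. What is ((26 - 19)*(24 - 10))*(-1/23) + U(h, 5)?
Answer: 9102/23 ≈ 395.74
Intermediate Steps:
h = 2
U(u, O) = O²*u⁴ (U(u, O) = (u*(O*u))² = (O*u²)² = O²*u⁴)
((26 - 19)*(24 - 10))*(-1/23) + U(h, 5) = ((26 - 19)*(24 - 10))*(-1/23) + 5²*2⁴ = (7*14)*(-1*1/23) + 25*16 = 98*(-1/23) + 400 = -98/23 + 400 = 9102/23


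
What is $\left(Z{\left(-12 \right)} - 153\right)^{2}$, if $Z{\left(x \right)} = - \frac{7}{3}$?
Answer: $\frac{217156}{9} \approx 24128.0$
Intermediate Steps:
$Z{\left(x \right)} = - \frac{7}{3}$ ($Z{\left(x \right)} = \left(-7\right) \frac{1}{3} = - \frac{7}{3}$)
$\left(Z{\left(-12 \right)} - 153\right)^{2} = \left(- \frac{7}{3} - 153\right)^{2} = \left(- \frac{466}{3}\right)^{2} = \frac{217156}{9}$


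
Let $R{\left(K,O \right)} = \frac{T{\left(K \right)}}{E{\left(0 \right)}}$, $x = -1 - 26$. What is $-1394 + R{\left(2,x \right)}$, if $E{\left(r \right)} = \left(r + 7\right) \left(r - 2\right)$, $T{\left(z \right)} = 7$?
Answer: $- \frac{2789}{2} \approx -1394.5$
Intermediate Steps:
$x = -27$
$E{\left(r \right)} = \left(-2 + r\right) \left(7 + r\right)$ ($E{\left(r \right)} = \left(7 + r\right) \left(-2 + r\right) = \left(-2 + r\right) \left(7 + r\right)$)
$R{\left(K,O \right)} = - \frac{1}{2}$ ($R{\left(K,O \right)} = \frac{7}{-14 + 0^{2} + 5 \cdot 0} = \frac{7}{-14 + 0 + 0} = \frac{7}{-14} = 7 \left(- \frac{1}{14}\right) = - \frac{1}{2}$)
$-1394 + R{\left(2,x \right)} = -1394 - \frac{1}{2} = - \frac{2789}{2}$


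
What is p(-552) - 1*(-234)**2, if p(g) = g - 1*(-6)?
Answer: -55302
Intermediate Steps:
p(g) = 6 + g (p(g) = g + 6 = 6 + g)
p(-552) - 1*(-234)**2 = (6 - 552) - 1*(-234)**2 = -546 - 1*54756 = -546 - 54756 = -55302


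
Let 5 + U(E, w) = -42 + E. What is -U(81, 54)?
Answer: -34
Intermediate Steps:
U(E, w) = -47 + E (U(E, w) = -5 + (-42 + E) = -47 + E)
-U(81, 54) = -(-47 + 81) = -1*34 = -34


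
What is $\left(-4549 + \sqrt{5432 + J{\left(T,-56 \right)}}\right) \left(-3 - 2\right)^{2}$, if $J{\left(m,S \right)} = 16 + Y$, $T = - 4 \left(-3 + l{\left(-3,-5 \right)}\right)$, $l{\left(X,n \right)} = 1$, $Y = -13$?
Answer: $-113725 + 25 \sqrt{5435} \approx -1.1188 \cdot 10^{5}$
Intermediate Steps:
$T = 8$ ($T = - 4 \left(-3 + 1\right) = \left(-4\right) \left(-2\right) = 8$)
$J{\left(m,S \right)} = 3$ ($J{\left(m,S \right)} = 16 - 13 = 3$)
$\left(-4549 + \sqrt{5432 + J{\left(T,-56 \right)}}\right) \left(-3 - 2\right)^{2} = \left(-4549 + \sqrt{5432 + 3}\right) \left(-3 - 2\right)^{2} = \left(-4549 + \sqrt{5435}\right) \left(-5\right)^{2} = \left(-4549 + \sqrt{5435}\right) 25 = -113725 + 25 \sqrt{5435}$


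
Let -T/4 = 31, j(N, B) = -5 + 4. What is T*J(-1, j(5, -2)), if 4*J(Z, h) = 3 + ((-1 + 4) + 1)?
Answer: -217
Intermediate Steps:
j(N, B) = -1
T = -124 (T = -4*31 = -124)
J(Z, h) = 7/4 (J(Z, h) = (3 + ((-1 + 4) + 1))/4 = (3 + (3 + 1))/4 = (3 + 4)/4 = (¼)*7 = 7/4)
T*J(-1, j(5, -2)) = -124*7/4 = -217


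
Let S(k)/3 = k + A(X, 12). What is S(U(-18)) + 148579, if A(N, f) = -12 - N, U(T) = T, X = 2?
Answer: 148483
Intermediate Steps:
S(k) = -42 + 3*k (S(k) = 3*(k + (-12 - 1*2)) = 3*(k + (-12 - 2)) = 3*(k - 14) = 3*(-14 + k) = -42 + 3*k)
S(U(-18)) + 148579 = (-42 + 3*(-18)) + 148579 = (-42 - 54) + 148579 = -96 + 148579 = 148483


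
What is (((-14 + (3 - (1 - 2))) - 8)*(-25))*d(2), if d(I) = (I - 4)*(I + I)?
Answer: -3600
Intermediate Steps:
d(I) = 2*I*(-4 + I) (d(I) = (-4 + I)*(2*I) = 2*I*(-4 + I))
(((-14 + (3 - (1 - 2))) - 8)*(-25))*d(2) = (((-14 + (3 - (1 - 2))) - 8)*(-25))*(2*2*(-4 + 2)) = (((-14 + (3 - 1*(-1))) - 8)*(-25))*(2*2*(-2)) = (((-14 + (3 + 1)) - 8)*(-25))*(-8) = (((-14 + 4) - 8)*(-25))*(-8) = ((-10 - 8)*(-25))*(-8) = -18*(-25)*(-8) = 450*(-8) = -3600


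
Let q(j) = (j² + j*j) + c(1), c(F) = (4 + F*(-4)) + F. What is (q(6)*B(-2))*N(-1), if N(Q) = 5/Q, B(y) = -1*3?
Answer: 1095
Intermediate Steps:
B(y) = -3
c(F) = 4 - 3*F (c(F) = (4 - 4*F) + F = 4 - 3*F)
q(j) = 1 + 2*j² (q(j) = (j² + j*j) + (4 - 3*1) = (j² + j²) + (4 - 3) = 2*j² + 1 = 1 + 2*j²)
(q(6)*B(-2))*N(-1) = ((1 + 2*6²)*(-3))*(5/(-1)) = ((1 + 2*36)*(-3))*(5*(-1)) = ((1 + 72)*(-3))*(-5) = (73*(-3))*(-5) = -219*(-5) = 1095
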